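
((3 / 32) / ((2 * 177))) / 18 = 1 / 67968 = 0.00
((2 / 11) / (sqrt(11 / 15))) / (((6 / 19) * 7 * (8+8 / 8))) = 19 * sqrt(165) / 22869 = 0.01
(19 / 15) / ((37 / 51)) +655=121498 / 185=656.75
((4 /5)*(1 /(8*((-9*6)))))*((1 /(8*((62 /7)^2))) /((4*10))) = -49 /664243200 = -0.00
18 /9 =2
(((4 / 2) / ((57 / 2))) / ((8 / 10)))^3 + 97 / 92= 17975221 / 17037756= 1.06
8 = 8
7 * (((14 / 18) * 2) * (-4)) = -392 / 9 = -43.56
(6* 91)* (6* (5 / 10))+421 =2059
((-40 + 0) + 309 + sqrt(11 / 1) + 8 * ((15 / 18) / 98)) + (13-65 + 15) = sqrt(11) + 34114 / 147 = 235.38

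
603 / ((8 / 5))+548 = 924.88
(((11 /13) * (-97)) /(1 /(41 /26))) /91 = -43747 /30758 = -1.42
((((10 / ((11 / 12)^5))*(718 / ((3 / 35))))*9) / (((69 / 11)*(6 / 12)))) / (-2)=-62531481600 / 336743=-185694.97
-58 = -58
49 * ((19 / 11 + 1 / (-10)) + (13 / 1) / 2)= 21903 / 55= 398.24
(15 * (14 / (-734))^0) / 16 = 15 / 16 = 0.94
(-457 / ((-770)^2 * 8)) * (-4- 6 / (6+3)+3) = 457 / 2845920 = 0.00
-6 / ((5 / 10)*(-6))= 2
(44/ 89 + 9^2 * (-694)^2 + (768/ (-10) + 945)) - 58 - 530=17360694529/ 445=39012796.69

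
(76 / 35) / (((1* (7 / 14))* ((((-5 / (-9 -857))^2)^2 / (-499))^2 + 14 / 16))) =11972581865754153138918603118592 / 2412238944991585130785423017315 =4.96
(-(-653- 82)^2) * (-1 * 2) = 1080450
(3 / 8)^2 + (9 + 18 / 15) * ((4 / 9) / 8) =679 / 960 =0.71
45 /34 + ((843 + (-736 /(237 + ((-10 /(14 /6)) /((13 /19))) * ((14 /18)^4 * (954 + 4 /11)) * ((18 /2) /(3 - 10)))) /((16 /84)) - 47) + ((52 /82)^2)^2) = 8106570112607118905 /10181342239409482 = 796.22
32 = 32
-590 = -590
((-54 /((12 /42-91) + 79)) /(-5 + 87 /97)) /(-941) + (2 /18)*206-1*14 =1228584037 /138197142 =8.89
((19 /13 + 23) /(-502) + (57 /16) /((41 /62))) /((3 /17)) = 32376891 /1070264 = 30.25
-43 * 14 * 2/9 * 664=-799456/9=-88828.44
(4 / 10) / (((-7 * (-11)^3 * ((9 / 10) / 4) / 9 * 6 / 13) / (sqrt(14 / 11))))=104 * sqrt(154) / 307461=0.00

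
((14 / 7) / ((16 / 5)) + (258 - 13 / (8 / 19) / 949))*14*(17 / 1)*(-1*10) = -615450.07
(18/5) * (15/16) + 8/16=31/8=3.88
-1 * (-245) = 245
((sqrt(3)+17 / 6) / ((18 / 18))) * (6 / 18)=sqrt(3) / 3+17 / 18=1.52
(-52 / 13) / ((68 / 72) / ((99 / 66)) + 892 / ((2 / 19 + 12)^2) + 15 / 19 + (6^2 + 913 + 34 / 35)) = -94981950 / 22735775119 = -0.00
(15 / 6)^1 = 2.50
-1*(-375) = 375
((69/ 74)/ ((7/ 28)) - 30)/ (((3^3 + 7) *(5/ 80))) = -12.36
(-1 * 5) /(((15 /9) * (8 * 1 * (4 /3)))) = -9 /32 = -0.28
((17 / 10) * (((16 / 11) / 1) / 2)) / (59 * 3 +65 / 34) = 2312 / 334565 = 0.01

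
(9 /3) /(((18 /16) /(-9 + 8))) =-2.67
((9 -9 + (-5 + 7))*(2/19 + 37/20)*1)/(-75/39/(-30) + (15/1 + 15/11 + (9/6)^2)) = 637494/3044845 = 0.21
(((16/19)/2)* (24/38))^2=0.07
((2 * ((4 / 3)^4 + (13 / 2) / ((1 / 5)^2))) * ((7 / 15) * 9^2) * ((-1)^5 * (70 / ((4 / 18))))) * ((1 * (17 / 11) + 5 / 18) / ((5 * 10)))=-474719693 / 3300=-143854.45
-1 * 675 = -675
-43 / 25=-1.72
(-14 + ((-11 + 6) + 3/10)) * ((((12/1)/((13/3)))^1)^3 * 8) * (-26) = 69797376/845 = 82600.44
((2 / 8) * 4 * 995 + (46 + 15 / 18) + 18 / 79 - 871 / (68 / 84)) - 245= -2247215 / 8058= -278.88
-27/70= -0.39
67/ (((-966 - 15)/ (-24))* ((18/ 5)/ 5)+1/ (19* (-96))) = 3055200/ 1341983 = 2.28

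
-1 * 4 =-4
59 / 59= 1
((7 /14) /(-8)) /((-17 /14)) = 7 /136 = 0.05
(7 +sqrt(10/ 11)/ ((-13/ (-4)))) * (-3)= -21 - 12 * sqrt(110)/ 143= -21.88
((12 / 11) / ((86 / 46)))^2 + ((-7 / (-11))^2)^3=1332825817 / 3275616289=0.41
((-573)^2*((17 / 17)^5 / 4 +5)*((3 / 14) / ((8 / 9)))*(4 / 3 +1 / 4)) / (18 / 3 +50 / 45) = 92522.89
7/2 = 3.50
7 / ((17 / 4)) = 28 / 17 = 1.65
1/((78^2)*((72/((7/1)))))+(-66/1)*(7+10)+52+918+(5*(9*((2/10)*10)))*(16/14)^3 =-2652816287/150250464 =-17.66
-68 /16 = -17 /4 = -4.25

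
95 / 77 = 1.23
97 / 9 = 10.78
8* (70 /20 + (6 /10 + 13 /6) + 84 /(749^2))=60268976 /1202145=50.13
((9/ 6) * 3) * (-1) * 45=-405/ 2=-202.50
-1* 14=-14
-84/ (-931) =0.09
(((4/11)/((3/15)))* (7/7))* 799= 15980/11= 1452.73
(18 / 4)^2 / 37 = 81 / 148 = 0.55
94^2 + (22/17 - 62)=149180/17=8775.29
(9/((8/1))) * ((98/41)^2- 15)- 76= -1162547/13448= -86.45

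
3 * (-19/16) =-57/16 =-3.56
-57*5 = -285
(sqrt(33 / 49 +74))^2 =3659 / 49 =74.67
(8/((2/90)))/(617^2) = 360/380689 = 0.00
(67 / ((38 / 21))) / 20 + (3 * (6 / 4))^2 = 16797 / 760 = 22.10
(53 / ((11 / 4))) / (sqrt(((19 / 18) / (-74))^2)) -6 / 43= 12141258 / 8987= 1350.98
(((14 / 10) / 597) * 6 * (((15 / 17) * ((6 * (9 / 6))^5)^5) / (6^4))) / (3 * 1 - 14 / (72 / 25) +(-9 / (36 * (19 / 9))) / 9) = -31826810787672131435481039 / 8674012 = -3669214521224103844.39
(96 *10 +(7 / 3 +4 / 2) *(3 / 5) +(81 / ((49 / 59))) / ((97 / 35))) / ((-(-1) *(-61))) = -16.36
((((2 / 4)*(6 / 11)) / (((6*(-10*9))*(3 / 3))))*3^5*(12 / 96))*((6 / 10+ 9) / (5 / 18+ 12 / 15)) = -729 / 5335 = -0.14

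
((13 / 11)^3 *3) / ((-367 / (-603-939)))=10163322 / 488477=20.81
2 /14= 1 /7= 0.14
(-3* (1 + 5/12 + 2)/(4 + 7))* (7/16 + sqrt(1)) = -943/704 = -1.34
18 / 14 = 9 / 7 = 1.29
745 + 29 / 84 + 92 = 70337 / 84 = 837.35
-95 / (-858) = 95 / 858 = 0.11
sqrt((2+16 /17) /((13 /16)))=20 * sqrt(442) /221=1.90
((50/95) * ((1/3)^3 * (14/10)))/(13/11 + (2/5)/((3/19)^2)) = 770/486039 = 0.00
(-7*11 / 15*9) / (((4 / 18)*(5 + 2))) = -297 / 10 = -29.70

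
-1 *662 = -662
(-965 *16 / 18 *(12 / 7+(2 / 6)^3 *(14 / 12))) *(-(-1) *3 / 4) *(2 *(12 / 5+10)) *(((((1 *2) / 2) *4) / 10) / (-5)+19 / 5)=-1478590756 / 14175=-104309.75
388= 388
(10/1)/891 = 10/891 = 0.01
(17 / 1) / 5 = 17 / 5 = 3.40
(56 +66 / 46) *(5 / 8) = 6605 / 184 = 35.90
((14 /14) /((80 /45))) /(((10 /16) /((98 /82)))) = 441 /410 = 1.08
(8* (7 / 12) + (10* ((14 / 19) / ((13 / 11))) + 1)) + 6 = 13265 / 741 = 17.90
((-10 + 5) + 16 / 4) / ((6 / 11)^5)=-161051 / 7776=-20.71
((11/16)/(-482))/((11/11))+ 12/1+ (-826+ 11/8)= -812.63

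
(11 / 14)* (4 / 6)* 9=33 / 7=4.71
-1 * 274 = -274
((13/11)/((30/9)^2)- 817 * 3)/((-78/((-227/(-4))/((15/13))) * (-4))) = -203996047/528000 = -386.36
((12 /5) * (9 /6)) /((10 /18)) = 162 /25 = 6.48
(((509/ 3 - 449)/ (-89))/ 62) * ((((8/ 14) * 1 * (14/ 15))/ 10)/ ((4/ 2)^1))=838/ 620775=0.00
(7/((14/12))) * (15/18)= 5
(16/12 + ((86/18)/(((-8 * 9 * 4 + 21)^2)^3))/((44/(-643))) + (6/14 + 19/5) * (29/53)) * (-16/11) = -3882504295876652092292/731879127882654884055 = -5.30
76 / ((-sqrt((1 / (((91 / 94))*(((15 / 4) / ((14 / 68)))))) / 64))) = -304*sqrt(155805) / 47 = -2553.09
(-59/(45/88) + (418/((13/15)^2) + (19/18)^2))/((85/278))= 16829830463/11635650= 1446.40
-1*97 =-97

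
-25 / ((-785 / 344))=1720 / 157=10.96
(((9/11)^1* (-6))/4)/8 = -27/176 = -0.15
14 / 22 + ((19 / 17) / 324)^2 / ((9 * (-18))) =34403360605 / 54062430048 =0.64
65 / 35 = 13 / 7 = 1.86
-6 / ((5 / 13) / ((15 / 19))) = -234 / 19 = -12.32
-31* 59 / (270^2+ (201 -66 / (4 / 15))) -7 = -1023607 / 145707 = -7.03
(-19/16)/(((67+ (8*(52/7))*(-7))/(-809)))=-15371/5584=-2.75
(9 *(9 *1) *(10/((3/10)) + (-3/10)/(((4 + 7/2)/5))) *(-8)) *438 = -47020176/5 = -9404035.20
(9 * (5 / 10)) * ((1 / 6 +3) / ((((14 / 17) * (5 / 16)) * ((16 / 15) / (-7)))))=-2907 / 8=-363.38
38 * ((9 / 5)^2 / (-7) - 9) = -62928 / 175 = -359.59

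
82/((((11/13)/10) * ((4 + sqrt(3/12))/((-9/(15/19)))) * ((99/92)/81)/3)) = -67081248/121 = -554390.48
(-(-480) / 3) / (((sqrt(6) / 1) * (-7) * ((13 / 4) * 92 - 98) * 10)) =-0.00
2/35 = 0.06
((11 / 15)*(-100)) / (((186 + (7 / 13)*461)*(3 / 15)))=-0.84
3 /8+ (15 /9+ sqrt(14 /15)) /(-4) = -sqrt(210) /60-1 /24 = -0.28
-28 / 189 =-4 / 27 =-0.15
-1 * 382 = -382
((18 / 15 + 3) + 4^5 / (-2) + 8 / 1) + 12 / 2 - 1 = -2474 / 5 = -494.80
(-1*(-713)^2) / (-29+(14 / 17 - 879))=8642273 / 15422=560.39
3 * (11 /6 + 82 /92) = 188 /23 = 8.17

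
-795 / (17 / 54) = -42930 / 17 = -2525.29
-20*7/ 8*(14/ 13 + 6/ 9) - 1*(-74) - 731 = -26813/ 39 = -687.51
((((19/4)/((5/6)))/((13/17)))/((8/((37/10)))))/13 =35853/135200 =0.27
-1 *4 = -4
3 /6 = 1 /2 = 0.50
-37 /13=-2.85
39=39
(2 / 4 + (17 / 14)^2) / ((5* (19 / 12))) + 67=313046 / 4655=67.25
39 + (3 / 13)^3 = 85710 / 2197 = 39.01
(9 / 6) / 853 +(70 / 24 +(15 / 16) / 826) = 98738777 / 33819744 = 2.92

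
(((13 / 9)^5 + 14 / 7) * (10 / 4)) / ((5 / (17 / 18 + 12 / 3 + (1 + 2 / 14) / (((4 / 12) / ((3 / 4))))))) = 66207611 / 2125764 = 31.15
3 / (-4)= -3 / 4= -0.75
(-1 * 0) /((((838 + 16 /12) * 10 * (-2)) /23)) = 0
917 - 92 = 825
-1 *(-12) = 12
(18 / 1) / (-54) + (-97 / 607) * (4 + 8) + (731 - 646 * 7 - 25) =-6953035 / 1821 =-3818.25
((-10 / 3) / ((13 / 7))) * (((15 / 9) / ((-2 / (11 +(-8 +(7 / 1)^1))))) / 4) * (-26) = -875 / 9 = -97.22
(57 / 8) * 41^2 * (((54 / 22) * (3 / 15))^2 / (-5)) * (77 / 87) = -162984717 / 319000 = -510.92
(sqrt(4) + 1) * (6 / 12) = 3 / 2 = 1.50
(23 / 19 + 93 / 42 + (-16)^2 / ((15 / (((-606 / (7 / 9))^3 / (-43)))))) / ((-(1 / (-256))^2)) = -17238427667655852032 / 1401155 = -12303012634330.86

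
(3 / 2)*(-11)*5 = -165 / 2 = -82.50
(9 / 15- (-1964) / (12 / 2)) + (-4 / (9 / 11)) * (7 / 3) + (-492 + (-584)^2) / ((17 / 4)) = 184630987 / 2295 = 80449.23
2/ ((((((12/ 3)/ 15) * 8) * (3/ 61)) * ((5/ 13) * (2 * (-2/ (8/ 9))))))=-793/ 72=-11.01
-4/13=-0.31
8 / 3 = 2.67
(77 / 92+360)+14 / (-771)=25593599 / 70932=360.82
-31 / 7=-4.43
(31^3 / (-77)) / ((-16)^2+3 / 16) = -476656 / 315623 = -1.51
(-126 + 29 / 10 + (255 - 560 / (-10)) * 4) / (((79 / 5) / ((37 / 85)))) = 414733 / 13430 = 30.88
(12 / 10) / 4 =0.30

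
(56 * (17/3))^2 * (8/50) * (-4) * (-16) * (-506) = -117398994944/225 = -521773310.86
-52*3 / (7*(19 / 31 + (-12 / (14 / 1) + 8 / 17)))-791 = -742697 / 835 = -889.46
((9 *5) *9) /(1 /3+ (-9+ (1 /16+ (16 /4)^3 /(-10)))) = -97200 /3601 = -26.99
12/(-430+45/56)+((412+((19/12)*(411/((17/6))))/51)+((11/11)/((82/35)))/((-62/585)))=14565214402733/35314048660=412.45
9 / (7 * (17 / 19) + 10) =57 / 103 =0.55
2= 2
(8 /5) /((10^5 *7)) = 1 /437500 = 0.00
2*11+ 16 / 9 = 214 / 9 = 23.78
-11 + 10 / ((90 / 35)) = -64 / 9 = -7.11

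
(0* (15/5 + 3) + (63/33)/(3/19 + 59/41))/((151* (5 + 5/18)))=7749/5165710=0.00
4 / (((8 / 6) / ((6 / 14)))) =9 / 7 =1.29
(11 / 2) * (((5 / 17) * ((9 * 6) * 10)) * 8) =118800 / 17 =6988.24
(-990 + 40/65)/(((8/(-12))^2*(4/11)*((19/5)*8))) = -3183345/15808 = -201.38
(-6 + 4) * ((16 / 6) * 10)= -160 / 3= -53.33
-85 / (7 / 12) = -1020 / 7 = -145.71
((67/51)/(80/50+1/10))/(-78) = -335/33813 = -0.01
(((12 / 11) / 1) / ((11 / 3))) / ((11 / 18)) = 648 / 1331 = 0.49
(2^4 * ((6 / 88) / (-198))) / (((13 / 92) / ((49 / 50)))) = -0.04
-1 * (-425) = 425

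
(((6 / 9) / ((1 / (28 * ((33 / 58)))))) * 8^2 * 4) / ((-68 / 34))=-1359.45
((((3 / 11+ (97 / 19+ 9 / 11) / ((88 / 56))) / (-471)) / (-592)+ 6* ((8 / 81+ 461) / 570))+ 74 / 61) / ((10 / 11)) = 32026162290911 / 4799019376800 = 6.67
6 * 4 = 24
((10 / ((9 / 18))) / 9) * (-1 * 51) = -340 / 3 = -113.33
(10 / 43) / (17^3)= 10 / 211259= 0.00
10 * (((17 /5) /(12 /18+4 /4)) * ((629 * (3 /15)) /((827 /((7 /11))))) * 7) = 3143742 /227425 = 13.82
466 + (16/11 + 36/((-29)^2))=4324818/9251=467.50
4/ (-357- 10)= -4/ 367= -0.01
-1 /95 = -0.01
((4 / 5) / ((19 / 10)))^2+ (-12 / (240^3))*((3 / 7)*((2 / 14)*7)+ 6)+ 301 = 19483519639 / 64691200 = 301.18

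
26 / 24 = 13 / 12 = 1.08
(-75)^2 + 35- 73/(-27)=152893/27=5662.70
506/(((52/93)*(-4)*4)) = -56.56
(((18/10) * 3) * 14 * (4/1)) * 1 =1512/5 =302.40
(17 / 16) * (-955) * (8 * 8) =-64940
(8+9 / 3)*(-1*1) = -11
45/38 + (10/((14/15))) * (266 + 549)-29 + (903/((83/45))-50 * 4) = 198567443/22078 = 8993.91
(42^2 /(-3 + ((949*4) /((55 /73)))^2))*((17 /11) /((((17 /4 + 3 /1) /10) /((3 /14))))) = 70686000 /2226876203081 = 0.00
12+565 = 577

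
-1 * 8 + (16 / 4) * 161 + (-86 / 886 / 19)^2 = 45057987253 / 70845889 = 636.00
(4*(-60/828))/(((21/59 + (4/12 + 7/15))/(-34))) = 200600/23529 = 8.53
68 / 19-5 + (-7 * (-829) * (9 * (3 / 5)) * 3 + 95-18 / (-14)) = 62578804 / 665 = 94103.46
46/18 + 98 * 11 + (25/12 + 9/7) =273149/252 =1083.92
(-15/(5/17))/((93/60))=-1020/31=-32.90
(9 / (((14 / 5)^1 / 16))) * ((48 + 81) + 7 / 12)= 6664.29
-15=-15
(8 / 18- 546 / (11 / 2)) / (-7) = 9784 / 693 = 14.12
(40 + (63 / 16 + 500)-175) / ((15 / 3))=5903 / 80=73.79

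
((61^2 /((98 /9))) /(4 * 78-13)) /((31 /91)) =33489 /9982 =3.35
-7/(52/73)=-511/52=-9.83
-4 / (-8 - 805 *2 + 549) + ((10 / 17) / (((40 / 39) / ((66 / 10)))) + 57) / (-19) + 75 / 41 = -386824003 / 283135340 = -1.37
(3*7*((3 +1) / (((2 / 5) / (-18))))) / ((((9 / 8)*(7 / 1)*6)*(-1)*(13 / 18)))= 1440 / 13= 110.77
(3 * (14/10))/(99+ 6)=1/25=0.04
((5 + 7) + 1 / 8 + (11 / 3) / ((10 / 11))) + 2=2179 / 120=18.16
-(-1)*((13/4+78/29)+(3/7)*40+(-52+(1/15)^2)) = -5282413/182700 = -28.91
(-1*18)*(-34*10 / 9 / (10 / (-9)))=-612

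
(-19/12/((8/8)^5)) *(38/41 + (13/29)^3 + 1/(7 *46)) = -6240142393/3863802936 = -1.62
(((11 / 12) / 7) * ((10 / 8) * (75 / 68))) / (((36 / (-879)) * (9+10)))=-0.23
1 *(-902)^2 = 813604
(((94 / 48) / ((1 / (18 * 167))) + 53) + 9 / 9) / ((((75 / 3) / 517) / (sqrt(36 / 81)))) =4095157 / 50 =81903.14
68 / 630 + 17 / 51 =139 / 315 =0.44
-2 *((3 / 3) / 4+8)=-33 / 2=-16.50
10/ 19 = 0.53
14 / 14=1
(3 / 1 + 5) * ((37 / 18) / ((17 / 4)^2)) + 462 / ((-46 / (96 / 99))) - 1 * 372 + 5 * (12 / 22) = -248810786 / 658053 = -378.10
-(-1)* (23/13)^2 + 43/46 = 31601/7774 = 4.06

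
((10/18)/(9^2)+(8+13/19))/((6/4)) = 240760/41553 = 5.79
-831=-831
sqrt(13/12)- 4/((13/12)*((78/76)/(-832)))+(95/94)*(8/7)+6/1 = sqrt(39)/6+12832650/4277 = 3001.43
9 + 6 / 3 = 11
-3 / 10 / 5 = -3 / 50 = -0.06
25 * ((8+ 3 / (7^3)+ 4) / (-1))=-102975 / 343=-300.22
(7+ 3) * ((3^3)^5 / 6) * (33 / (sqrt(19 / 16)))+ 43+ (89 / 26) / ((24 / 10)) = 13861 / 312+ 3156759540 * sqrt(19) / 19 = 724210350.95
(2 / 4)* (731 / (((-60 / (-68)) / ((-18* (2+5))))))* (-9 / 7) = 335529 / 5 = 67105.80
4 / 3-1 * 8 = -20 / 3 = -6.67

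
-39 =-39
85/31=2.74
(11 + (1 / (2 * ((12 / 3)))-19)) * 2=-63 / 4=-15.75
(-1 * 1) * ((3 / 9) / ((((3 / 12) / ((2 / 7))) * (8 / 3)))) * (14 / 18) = -1 / 9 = -0.11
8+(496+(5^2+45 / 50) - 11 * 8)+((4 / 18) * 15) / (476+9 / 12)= 25281499 / 57210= 441.91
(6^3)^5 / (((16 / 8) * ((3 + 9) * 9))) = 2176782336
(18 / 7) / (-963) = -2 / 749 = -0.00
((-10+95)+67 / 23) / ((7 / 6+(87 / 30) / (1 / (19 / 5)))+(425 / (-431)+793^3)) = 32680575 / 185377040987716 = 0.00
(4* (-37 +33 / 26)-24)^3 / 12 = -2554578250 / 6591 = -387585.84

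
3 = 3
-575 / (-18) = 575 / 18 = 31.94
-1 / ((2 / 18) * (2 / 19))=-171 / 2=-85.50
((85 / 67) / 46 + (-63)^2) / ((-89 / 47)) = -574929521 / 274298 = -2096.00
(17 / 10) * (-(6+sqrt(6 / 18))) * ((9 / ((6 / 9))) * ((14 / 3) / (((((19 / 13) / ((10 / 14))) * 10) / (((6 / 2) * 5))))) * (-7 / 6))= 4641 * sqrt(3) / 152+41769 / 76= 602.48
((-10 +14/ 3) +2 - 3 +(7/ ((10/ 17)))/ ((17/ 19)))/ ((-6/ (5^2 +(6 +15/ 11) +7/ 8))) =-1235/ 32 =-38.59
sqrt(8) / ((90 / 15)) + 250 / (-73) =-250 / 73 + sqrt(2) / 3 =-2.95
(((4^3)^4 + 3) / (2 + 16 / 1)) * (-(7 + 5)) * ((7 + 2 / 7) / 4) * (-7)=285212723 / 2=142606361.50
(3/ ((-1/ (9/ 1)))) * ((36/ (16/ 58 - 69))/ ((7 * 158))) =14094/ 1102129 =0.01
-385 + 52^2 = 2319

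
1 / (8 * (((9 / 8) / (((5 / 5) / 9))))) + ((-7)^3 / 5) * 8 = -222259 / 405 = -548.79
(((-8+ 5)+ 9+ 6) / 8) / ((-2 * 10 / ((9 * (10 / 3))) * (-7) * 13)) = 9 / 364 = 0.02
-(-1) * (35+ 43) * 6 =468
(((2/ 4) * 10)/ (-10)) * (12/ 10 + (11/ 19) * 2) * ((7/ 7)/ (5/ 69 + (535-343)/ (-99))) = 85008/ 134615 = 0.63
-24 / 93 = -8 / 31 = -0.26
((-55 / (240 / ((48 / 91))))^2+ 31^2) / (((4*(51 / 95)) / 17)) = 378012695 / 49686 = 7608.03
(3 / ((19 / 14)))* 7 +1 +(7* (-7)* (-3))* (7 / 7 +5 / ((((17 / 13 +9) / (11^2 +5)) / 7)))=80269447 / 1273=63055.34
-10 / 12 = -5 / 6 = -0.83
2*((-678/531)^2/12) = 25538/93987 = 0.27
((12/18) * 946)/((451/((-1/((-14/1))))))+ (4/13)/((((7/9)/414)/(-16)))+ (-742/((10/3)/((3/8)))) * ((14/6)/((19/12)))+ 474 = -4826263669/2126670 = -2269.40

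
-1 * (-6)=6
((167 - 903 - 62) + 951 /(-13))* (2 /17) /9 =-7550 /663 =-11.39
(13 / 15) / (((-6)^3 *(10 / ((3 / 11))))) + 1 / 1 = 118787 / 118800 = 1.00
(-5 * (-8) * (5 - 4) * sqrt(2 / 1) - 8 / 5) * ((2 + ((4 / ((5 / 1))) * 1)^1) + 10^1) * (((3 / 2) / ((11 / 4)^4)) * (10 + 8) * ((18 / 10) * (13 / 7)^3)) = 3829.71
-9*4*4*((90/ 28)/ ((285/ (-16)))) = 3456/ 133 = 25.98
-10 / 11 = -0.91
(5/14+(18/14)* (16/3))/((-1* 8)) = -101/112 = -0.90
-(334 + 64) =-398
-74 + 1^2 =-73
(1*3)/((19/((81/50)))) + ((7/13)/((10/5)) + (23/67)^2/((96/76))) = 411345037/665269800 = 0.62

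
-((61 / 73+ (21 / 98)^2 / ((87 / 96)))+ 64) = -6730849 / 103733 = -64.89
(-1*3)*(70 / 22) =-105 / 11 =-9.55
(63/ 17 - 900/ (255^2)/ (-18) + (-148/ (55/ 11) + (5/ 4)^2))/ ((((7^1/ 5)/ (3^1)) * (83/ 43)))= -217698809/ 8059632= -27.01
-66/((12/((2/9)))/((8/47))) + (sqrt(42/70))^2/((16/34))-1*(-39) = 677933/16920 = 40.07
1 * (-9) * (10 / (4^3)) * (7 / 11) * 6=-945 / 176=-5.37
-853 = -853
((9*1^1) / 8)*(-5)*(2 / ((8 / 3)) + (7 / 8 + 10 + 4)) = -5625 / 64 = -87.89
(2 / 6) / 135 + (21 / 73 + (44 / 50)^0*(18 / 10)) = 12359 / 5913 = 2.09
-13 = -13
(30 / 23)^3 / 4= 6750 / 12167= 0.55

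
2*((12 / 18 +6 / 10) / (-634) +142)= 1350401 / 4755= 284.00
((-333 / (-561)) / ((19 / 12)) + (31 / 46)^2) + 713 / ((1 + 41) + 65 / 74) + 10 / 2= 28196056699 / 1255530716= 22.46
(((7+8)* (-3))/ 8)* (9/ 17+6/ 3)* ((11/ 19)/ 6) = -1.37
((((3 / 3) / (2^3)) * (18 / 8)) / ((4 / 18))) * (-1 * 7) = -567 / 64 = -8.86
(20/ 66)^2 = 100/ 1089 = 0.09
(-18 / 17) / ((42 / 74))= -222 / 119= -1.87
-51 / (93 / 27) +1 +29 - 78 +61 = -56 / 31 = -1.81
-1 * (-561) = 561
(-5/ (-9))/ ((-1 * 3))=-5/ 27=-0.19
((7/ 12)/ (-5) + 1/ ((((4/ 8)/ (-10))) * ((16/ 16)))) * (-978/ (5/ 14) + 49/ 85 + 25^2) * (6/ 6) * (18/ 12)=1275089/ 20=63754.45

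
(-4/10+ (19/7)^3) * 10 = 67218/343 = 195.97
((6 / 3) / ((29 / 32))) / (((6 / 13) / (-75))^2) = 1690000 / 29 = 58275.86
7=7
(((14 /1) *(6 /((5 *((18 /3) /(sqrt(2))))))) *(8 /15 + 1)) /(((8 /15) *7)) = 23 *sqrt(2) /20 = 1.63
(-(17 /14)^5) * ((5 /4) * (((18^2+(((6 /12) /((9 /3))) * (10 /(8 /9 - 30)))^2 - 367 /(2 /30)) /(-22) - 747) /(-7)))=-5483850912122745 /22741728644096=-241.14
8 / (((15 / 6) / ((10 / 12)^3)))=1.85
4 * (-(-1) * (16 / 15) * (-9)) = -192 / 5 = -38.40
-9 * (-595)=5355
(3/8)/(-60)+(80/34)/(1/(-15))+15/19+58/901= -94350399/2739040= -34.45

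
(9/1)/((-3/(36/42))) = -2.57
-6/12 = -1/2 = -0.50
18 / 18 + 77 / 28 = 15 / 4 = 3.75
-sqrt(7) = -2.65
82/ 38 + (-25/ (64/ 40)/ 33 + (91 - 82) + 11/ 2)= 81181/ 5016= 16.18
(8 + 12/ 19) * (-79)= -12956/ 19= -681.89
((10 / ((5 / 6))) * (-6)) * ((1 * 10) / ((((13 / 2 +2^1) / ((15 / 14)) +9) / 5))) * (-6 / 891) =2000 / 1397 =1.43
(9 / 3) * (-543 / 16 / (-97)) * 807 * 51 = 67044753 / 1552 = 43198.94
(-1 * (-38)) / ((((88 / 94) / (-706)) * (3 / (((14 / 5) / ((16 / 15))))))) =-2206603 / 88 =-25075.03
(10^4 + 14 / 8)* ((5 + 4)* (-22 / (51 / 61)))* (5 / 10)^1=-80534091 / 68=-1184324.87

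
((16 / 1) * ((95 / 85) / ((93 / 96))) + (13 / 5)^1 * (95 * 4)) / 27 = 530404 / 14229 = 37.28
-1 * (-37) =37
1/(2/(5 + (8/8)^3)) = 3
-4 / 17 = -0.24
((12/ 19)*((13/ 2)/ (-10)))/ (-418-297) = 3/ 5225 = 0.00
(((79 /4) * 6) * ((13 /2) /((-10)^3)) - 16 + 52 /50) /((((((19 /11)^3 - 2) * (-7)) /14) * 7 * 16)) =83747851 /940128000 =0.09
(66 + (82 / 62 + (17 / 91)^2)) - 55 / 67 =1144405097 / 17199637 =66.54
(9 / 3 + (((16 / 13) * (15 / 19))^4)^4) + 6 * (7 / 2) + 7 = 6071110676198712443561108561164237480351 / 191933707364169721870043501973039918721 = 31.63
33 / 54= 11 / 18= 0.61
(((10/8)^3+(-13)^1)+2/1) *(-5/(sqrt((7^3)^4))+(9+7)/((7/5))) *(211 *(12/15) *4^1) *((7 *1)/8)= -32852587959/537824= -61084.27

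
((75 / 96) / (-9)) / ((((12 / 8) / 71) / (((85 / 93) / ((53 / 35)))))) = -5280625 / 2129328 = -2.48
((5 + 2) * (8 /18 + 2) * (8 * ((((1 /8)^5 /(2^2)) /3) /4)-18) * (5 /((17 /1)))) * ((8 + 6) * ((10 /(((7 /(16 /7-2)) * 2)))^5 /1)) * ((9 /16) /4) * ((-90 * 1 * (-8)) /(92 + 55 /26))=-118609886484375 /245565395762176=-0.48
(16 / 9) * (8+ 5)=208 / 9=23.11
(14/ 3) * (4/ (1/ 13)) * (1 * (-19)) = -13832/ 3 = -4610.67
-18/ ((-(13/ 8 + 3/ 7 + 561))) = 1008/ 31531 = 0.03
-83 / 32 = -2.59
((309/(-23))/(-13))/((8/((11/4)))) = 0.36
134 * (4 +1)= 670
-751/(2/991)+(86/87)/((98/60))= -1057564741/2842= -372119.89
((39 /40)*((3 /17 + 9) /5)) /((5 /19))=28899 /4250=6.80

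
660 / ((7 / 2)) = 1320 / 7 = 188.57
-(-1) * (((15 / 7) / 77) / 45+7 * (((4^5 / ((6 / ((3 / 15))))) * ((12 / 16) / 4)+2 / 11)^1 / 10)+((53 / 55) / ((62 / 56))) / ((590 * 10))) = 1703530267 / 369686625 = 4.61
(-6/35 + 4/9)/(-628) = -43/98910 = -0.00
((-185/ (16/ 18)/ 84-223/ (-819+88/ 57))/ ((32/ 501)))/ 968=-11529493461/ 323305185280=-0.04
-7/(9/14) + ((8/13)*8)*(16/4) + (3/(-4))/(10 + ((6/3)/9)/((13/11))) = 4869973/557856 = 8.73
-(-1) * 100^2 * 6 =60000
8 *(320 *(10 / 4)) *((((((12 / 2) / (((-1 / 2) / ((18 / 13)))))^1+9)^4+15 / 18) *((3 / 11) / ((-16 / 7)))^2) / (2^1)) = 2118639010425 / 13823524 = 153263.31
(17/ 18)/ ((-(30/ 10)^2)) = -0.10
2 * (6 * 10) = 120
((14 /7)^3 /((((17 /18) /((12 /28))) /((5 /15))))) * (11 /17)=1584 /2023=0.78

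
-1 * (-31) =31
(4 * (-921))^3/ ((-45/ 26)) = 144440739456/ 5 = 28888147891.20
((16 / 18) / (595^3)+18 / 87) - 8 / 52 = 0.05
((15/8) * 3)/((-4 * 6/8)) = -15/8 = -1.88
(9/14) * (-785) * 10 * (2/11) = -70650/77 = -917.53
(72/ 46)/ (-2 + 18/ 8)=144/ 23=6.26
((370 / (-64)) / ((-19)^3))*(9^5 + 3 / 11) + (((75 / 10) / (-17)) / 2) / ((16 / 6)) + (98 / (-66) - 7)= 5073480275 / 123132768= 41.20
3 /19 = 0.16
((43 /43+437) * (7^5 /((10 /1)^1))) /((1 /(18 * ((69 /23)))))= 198759582 /5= 39751916.40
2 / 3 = 0.67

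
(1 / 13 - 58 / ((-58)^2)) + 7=5323 / 754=7.06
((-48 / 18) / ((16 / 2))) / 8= -1 / 24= -0.04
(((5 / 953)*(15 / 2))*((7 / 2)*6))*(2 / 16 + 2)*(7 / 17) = 11025 / 15248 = 0.72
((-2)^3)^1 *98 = -784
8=8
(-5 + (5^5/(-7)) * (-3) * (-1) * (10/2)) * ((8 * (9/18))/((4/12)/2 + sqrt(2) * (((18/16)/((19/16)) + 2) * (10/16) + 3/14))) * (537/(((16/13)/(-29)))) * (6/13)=-16614430826490/5368073 + 204994593881730 * sqrt(2)/5368073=50910578.91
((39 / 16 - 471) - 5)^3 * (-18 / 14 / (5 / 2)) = 3915023481297 / 71680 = 54618073.12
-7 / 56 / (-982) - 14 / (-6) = 54995 / 23568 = 2.33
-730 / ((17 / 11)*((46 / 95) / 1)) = -381425 / 391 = -975.51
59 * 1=59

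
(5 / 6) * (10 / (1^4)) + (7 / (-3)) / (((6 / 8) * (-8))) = 157 / 18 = 8.72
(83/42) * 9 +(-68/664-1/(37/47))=352831/21497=16.41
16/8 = 2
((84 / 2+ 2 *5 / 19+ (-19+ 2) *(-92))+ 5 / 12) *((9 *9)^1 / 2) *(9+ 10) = 9892341 / 8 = 1236542.62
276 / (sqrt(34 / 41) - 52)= -294216 / 55415 - 138*sqrt(1394) / 55415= -5.40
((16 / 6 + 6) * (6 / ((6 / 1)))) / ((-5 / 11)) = -286 / 15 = -19.07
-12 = -12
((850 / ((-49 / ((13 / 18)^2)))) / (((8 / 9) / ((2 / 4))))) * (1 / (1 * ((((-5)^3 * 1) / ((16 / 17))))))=0.04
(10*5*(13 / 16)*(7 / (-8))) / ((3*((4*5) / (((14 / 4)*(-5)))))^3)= 0.88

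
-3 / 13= -0.23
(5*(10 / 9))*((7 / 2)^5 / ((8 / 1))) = 420175 / 1152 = 364.74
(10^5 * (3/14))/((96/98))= 21875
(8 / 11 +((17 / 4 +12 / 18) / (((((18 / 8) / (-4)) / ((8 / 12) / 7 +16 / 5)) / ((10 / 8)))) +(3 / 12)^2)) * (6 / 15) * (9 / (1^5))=-3514051 / 27720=-126.77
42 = 42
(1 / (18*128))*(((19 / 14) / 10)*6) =19 / 53760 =0.00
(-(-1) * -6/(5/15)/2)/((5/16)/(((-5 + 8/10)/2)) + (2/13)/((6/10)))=-19656/235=-83.64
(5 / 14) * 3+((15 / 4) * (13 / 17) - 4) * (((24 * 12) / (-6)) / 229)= 71331 / 54502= 1.31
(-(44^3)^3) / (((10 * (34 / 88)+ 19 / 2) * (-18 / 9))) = 23127007600695.73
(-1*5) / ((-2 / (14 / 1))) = 35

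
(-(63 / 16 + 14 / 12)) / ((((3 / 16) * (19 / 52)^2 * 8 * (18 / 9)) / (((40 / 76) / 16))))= -207025 / 493848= -0.42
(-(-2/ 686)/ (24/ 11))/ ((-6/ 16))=-0.00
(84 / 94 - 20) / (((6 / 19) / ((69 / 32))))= -196213 / 1504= -130.46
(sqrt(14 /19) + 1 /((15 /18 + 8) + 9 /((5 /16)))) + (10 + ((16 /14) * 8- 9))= sqrt(266) /19 + 80369 /7903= 11.03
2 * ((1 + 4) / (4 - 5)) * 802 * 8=-64160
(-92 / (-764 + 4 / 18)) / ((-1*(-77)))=0.00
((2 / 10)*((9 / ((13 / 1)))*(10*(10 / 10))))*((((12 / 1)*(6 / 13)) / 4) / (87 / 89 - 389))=-14418 / 2918123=-0.00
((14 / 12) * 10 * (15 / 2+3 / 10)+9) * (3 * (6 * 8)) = 14400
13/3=4.33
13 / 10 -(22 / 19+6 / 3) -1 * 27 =-5483 / 190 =-28.86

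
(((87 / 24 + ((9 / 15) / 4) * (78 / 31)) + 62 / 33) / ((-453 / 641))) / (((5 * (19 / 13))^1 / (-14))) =14037880129 / 880496100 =15.94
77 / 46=1.67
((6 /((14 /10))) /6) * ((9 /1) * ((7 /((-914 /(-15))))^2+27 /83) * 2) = 1056184515 /242682538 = 4.35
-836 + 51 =-785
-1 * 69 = -69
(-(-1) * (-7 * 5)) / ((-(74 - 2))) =35 / 72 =0.49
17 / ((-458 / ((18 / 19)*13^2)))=-25857 / 4351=-5.94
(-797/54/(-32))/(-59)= -797/101952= -0.01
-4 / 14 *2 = -4 / 7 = -0.57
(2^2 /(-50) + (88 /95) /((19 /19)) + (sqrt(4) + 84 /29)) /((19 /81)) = 6407748 /261725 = 24.48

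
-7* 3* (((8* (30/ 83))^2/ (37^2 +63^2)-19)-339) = 138230914038/ 18386741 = 7517.97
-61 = -61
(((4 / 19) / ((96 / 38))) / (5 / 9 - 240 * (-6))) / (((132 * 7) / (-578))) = -289 / 7986440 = -0.00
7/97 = 0.07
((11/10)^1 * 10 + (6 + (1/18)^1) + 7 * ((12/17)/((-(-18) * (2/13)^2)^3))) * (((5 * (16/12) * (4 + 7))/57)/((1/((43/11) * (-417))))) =-1279260149075/7534944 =-169776.99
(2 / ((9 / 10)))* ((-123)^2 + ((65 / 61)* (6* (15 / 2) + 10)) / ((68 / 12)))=104663320 / 3111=33642.98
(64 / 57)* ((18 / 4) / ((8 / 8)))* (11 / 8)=132 / 19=6.95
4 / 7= 0.57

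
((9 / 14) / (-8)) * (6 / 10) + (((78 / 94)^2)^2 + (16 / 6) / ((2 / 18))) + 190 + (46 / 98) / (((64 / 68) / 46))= 4540442938621 / 19128349520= 237.37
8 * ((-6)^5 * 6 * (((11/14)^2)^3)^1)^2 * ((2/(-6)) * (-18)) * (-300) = -24017609015322983438400/13841287201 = -1735214988790.04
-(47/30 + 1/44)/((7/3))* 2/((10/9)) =-9441/7700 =-1.23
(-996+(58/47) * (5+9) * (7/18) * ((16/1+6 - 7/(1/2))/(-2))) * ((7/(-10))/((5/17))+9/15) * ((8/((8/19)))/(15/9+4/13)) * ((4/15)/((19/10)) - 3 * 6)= -312926.86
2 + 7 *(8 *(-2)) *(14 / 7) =-222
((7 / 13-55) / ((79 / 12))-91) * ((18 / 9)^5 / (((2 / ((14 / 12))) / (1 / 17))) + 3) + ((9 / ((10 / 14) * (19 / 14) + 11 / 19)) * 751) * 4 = 858426919591 / 50334297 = 17054.51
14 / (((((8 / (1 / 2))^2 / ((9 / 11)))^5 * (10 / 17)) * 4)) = 7026831 / 3541548943299051520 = 0.00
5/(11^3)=5/1331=0.00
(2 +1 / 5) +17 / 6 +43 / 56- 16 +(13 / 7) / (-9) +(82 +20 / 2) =205619 / 2520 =81.59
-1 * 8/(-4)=2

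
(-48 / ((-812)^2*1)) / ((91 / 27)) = -81 / 3750019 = -0.00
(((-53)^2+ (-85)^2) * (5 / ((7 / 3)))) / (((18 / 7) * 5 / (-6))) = -10034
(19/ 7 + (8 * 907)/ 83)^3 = 143622619359409/ 196122941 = 732309.13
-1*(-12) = 12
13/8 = 1.62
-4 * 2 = -8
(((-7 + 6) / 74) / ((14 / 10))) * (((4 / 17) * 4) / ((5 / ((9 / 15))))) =-24 / 22015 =-0.00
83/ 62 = 1.34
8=8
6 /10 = 3 /5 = 0.60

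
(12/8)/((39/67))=67/26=2.58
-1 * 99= -99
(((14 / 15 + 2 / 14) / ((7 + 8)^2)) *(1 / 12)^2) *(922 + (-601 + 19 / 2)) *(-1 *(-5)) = 74693 / 1360800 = 0.05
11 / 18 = 0.61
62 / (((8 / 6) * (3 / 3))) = 46.50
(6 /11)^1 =6 /11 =0.55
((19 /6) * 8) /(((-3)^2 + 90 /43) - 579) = -817 /18315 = -0.04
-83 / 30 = -2.77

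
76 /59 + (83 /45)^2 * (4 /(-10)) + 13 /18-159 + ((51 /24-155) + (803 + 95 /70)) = 16496735113 /33453000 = 493.13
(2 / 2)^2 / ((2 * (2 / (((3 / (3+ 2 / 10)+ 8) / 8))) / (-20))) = -715 / 128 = -5.59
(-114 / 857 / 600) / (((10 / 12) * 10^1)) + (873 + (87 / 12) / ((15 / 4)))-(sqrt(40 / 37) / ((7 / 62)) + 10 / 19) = 106784767751 / 122122500-124 * sqrt(370) / 259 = 865.20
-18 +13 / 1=-5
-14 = -14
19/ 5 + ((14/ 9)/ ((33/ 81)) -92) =-4641/ 55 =-84.38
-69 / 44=-1.57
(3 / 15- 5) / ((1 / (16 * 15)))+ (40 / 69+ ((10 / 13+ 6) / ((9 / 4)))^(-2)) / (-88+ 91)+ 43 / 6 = -29356931171 / 25648128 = -1144.60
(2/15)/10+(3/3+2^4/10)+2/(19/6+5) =2.86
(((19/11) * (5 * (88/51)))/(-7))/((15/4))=-608/1071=-0.57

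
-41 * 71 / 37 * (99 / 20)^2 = -1927.75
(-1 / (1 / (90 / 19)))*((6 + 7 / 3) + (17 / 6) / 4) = -3255 / 76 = -42.83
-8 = -8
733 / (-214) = -3.43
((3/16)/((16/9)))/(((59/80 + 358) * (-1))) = -135/459184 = -0.00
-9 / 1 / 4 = -9 / 4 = -2.25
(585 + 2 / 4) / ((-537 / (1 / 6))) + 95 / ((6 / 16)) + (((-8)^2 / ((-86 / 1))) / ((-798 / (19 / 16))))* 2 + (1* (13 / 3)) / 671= 329488397779 / 1301501124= 253.16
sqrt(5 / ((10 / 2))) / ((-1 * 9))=-1 / 9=-0.11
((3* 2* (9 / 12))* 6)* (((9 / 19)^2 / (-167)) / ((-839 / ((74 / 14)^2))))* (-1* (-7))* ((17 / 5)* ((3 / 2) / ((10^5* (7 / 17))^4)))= 12753168352713 / 850111387951000000000000000000000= 0.00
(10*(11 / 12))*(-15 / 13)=-275 / 26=-10.58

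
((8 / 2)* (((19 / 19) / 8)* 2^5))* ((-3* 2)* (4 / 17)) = -384 / 17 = -22.59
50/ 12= 4.17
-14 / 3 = -4.67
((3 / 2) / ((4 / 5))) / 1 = 15 / 8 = 1.88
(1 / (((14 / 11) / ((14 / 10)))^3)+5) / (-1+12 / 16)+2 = -23.32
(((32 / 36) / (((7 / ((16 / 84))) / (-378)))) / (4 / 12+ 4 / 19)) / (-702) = 608 / 25389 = 0.02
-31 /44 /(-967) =31 /42548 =0.00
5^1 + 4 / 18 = 47 / 9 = 5.22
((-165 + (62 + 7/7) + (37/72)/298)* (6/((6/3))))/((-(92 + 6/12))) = 437695/132312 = 3.31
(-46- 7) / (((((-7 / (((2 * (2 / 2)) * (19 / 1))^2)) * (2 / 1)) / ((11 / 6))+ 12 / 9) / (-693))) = 437552577 / 15821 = 27656.44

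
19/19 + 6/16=1.38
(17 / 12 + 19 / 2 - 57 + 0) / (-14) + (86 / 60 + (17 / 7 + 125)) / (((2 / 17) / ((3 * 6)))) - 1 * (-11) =16573337 / 840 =19730.16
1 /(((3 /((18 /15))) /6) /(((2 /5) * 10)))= 9.60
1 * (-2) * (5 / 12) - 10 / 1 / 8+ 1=-13 / 12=-1.08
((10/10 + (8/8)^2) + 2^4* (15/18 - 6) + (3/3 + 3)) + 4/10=-76.27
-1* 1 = -1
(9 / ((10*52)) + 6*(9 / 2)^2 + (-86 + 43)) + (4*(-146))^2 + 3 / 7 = 1241731203 / 3640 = 341134.95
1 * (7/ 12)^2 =49/ 144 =0.34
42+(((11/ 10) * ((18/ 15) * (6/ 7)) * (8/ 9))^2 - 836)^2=653942231088826/ 937890625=697247.86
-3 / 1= -3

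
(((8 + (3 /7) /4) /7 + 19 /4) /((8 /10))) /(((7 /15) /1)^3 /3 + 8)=29311875 /31886456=0.92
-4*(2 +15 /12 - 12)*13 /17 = 455 /17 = 26.76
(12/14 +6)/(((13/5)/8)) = 1920/91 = 21.10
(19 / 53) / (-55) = -19 / 2915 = -0.01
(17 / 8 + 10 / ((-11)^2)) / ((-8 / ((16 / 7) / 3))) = -2137 / 10164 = -0.21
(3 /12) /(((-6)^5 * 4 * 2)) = -1 /248832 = -0.00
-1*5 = -5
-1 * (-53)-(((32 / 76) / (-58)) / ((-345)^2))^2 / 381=86852119906715720609 / 1638719243522938125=53.00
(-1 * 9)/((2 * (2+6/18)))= -27/14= -1.93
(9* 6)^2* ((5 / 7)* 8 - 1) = 96228 / 7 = 13746.86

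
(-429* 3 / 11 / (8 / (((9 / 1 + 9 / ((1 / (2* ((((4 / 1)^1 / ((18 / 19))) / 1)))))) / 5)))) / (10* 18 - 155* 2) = 153 / 80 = 1.91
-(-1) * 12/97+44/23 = 4544/2231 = 2.04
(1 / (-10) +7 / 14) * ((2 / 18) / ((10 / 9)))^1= 1 / 25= 0.04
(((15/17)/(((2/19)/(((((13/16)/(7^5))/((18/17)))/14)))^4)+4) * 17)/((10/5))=7648046762357196179952362703532901/224942551834035181717588115718144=34.00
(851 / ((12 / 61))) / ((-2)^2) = 51911 / 48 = 1081.48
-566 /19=-29.79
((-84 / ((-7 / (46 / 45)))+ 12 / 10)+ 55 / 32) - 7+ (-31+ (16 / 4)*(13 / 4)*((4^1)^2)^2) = 1586489 / 480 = 3305.19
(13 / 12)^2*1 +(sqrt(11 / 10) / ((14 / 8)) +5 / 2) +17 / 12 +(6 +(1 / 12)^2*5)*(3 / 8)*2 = 2*sqrt(110) / 35 +5539 / 576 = 10.22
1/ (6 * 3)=1/ 18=0.06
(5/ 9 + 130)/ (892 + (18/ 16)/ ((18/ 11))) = 18800/ 128547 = 0.15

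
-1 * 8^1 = -8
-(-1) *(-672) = -672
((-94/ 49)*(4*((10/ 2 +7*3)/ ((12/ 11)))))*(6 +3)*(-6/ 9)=1097.31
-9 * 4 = -36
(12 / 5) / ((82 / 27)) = 162 / 205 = 0.79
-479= -479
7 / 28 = 1 / 4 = 0.25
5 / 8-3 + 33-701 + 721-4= 373 / 8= 46.62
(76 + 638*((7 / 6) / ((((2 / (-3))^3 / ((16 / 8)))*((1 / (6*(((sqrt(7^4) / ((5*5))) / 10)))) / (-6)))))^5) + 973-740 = 337960817563.06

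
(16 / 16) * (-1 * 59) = -59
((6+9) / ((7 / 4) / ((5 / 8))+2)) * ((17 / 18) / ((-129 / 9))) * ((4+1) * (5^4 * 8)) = -1328125 / 258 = -5147.77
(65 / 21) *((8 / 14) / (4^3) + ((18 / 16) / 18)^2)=1495 / 37632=0.04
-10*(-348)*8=27840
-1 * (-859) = 859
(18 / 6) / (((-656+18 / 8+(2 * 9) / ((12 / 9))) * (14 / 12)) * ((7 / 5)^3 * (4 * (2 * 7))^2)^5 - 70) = -274658203125 / 3226773649645775139302066562160042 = -0.00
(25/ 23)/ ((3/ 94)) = 34.06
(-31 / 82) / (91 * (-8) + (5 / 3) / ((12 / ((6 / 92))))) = 8556 / 16475891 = 0.00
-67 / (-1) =67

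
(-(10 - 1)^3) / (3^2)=-81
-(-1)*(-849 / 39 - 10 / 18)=-2612 / 117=-22.32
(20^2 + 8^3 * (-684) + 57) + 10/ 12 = -349750.17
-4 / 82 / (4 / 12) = -6 / 41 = -0.15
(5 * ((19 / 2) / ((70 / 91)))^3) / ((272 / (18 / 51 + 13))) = 462.36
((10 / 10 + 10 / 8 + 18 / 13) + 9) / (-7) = -657 / 364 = -1.80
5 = 5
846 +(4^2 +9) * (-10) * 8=-1154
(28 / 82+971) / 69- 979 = -909922 / 943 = -964.92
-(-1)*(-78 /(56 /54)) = -1053 /14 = -75.21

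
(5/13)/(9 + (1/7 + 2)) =35/1014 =0.03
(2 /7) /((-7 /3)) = -6 /49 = -0.12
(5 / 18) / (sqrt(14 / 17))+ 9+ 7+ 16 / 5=5 * sqrt(238) / 252+ 96 / 5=19.51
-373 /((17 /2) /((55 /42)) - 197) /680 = 4103 /1425008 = 0.00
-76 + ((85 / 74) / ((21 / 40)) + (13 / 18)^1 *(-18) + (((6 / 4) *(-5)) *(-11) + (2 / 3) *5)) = -507 / 518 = -0.98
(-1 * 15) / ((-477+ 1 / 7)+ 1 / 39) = 819 / 26035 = 0.03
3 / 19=0.16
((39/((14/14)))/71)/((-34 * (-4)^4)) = -39/617984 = -0.00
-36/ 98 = -18/ 49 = -0.37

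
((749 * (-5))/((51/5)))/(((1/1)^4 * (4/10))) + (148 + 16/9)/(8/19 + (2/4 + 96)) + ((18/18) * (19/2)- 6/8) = -2045719553/2253996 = -907.60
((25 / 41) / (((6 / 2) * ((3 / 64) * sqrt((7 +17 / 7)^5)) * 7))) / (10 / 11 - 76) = -100 * sqrt(462) / 71125857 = -0.00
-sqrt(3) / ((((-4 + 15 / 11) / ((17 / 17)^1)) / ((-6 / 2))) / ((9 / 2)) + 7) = -297*sqrt(3) / 2137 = -0.24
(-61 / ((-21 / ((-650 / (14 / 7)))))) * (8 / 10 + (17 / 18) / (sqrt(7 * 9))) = -15860 / 21 - 337025 * sqrt(7) / 7938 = -867.57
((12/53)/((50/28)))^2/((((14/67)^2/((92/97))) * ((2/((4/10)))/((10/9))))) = 13215616/170295625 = 0.08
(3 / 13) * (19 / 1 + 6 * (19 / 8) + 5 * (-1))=339 / 52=6.52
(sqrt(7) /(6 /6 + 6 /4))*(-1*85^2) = -7646.22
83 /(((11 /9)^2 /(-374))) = -228582 /11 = -20780.18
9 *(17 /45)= 17 /5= 3.40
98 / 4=49 / 2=24.50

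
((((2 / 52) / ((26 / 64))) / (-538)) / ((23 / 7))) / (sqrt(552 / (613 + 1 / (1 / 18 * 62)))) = -196 * sqrt(414966) / 2236544817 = -0.00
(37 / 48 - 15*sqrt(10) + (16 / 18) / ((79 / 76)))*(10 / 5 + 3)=92485 / 11376 - 75*sqrt(10)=-229.04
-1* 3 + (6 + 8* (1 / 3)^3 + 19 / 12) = 4.88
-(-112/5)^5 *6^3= 3806658035712/3125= 1218130571.43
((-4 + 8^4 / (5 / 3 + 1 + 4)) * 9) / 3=1831.20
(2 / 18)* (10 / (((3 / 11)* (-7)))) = -110 / 189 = -0.58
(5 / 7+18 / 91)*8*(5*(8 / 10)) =2656 / 91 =29.19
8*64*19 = 9728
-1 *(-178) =178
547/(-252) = -547/252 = -2.17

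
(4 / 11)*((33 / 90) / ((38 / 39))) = 13 / 95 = 0.14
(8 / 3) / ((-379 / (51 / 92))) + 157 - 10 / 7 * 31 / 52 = 156.14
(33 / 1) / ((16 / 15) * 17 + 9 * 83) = 495 / 11477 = 0.04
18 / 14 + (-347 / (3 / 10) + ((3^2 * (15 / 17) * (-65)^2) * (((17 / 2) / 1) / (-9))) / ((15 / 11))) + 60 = -1021981 / 42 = -24332.88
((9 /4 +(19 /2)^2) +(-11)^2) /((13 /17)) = 7259 /26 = 279.19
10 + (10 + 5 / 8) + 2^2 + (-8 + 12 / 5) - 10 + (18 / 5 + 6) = 149 / 8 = 18.62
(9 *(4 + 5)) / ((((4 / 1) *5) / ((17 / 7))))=9.84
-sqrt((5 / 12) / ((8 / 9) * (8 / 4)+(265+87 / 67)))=-sqrt(6498330) / 64660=-0.04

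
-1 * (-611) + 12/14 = 4283/7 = 611.86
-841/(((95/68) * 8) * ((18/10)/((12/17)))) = -1682/57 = -29.51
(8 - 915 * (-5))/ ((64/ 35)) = 160405/ 64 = 2506.33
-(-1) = 1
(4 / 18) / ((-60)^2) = 1 / 16200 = 0.00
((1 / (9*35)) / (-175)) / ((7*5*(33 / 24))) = -8 / 21223125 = -0.00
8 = 8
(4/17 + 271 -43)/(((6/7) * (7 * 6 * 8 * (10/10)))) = 485/612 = 0.79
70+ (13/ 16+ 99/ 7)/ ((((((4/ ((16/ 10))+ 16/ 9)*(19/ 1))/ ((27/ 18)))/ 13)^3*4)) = 98271877749845/ 1402849211456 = 70.05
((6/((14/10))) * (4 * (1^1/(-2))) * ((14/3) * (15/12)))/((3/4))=-200/3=-66.67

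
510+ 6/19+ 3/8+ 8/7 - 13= 530759/1064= 498.83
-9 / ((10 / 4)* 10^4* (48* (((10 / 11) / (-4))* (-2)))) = -0.00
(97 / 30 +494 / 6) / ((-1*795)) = -2567 / 23850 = -0.11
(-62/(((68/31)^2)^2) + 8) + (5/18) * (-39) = -176758301/32072064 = -5.51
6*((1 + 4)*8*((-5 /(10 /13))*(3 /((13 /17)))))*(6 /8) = -4590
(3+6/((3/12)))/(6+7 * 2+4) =9/8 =1.12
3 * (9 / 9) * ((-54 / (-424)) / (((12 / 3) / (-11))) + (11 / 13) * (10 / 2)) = 128337 / 11024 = 11.64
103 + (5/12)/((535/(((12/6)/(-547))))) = 36170921/351174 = 103.00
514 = 514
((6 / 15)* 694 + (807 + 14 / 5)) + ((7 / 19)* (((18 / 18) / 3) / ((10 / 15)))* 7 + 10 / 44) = 1137918 / 1045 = 1088.92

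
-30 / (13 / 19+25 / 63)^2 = -21492135 / 837218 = -25.67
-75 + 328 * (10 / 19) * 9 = 28095 / 19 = 1478.68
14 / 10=7 / 5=1.40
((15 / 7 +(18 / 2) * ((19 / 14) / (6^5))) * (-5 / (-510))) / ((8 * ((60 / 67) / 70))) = 1737913 / 8460288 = 0.21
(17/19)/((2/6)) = 51/19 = 2.68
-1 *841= -841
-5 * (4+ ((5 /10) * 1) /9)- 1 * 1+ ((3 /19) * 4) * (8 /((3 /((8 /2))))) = -4973 /342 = -14.54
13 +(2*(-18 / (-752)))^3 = 86381465 / 6644672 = 13.00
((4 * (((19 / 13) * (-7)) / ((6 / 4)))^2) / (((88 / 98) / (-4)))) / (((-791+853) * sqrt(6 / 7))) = -3467044 * sqrt(42) / 1555983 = -14.44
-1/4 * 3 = -3/4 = -0.75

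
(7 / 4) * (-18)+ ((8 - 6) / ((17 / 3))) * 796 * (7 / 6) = 10073 / 34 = 296.26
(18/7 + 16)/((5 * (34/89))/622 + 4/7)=32.33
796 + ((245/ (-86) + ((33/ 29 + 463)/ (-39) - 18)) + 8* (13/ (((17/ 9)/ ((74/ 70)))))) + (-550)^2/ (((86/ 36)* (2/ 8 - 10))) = -704087499553/ 57873270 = -12166.02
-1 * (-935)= 935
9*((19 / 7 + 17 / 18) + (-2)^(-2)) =985 / 28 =35.18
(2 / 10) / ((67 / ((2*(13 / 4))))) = 13 / 670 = 0.02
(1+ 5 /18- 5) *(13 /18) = -871 /324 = -2.69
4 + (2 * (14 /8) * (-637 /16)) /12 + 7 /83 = -239921 /31872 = -7.53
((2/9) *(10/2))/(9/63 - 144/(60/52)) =-350/39267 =-0.01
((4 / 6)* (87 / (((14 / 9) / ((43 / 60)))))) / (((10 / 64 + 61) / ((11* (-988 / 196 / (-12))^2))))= 44045287 / 51933630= 0.85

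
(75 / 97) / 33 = 25 / 1067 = 0.02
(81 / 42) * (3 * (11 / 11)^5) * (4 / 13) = 1.78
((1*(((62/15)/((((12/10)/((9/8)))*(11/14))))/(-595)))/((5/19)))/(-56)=589/1047200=0.00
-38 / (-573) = 38 / 573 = 0.07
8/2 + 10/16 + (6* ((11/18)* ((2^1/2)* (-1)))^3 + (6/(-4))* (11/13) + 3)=126017/25272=4.99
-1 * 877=-877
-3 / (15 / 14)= -14 / 5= -2.80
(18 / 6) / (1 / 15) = 45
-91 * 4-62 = -426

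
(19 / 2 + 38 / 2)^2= 3249 / 4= 812.25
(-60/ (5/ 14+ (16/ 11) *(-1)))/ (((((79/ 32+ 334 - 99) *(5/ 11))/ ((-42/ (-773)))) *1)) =9106944/ 330903521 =0.03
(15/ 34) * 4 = 30/ 17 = 1.76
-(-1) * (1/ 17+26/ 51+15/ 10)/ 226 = 211/ 23052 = 0.01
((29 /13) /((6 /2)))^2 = 841 /1521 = 0.55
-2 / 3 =-0.67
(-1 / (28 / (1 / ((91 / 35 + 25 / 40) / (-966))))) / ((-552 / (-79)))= 395 / 258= 1.53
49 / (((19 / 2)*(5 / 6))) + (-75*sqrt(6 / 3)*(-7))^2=52369338 / 95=551256.19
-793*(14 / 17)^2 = -155428 / 289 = -537.81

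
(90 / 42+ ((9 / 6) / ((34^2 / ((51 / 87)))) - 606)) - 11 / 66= -50027605 / 82824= -604.02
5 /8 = 0.62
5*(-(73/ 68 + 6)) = -2405/ 68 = -35.37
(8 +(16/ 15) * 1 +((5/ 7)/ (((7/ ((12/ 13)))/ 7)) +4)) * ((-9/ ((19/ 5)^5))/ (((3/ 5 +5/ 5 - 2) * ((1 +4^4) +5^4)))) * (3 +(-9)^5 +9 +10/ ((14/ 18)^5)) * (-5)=24191990752062500/ 185564833886887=130.37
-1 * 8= -8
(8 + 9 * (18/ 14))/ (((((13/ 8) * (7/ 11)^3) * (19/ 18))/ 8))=210063744/ 593047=354.21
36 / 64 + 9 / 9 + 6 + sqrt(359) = 121 / 16 + sqrt(359) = 26.51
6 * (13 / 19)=78 / 19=4.11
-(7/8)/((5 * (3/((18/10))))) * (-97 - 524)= 13041/200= 65.20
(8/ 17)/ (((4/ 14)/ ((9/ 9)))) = 28/ 17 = 1.65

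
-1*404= -404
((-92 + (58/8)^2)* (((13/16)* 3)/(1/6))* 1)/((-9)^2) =-8203/1152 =-7.12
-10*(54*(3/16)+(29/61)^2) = -1540645/14884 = -103.51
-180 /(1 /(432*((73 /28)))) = -1419120 /7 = -202731.43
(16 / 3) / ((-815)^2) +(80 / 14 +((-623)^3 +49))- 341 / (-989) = -3335760370716160957 / 13795289025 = -241804311.94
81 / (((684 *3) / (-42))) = -63 / 38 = -1.66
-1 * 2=-2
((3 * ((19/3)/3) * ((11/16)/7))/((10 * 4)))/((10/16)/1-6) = -209/72240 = -0.00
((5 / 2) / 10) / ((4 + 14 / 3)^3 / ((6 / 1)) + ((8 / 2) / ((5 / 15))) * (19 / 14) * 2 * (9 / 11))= 6237 / 3371552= 0.00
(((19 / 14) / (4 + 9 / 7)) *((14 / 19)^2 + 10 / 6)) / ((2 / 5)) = 11965 / 8436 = 1.42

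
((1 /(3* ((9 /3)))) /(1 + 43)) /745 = 1 /295020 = 0.00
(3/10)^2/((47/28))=63/1175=0.05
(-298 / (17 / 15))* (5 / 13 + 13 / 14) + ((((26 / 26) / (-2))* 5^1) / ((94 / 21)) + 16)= -95932079 / 290836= -329.85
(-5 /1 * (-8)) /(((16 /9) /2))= 45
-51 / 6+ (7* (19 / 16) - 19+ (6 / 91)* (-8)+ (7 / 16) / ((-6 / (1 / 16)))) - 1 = -2896093 / 139776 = -20.72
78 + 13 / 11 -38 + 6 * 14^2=13389 / 11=1217.18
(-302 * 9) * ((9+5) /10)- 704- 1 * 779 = -26441 /5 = -5288.20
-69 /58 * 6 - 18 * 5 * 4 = -367.14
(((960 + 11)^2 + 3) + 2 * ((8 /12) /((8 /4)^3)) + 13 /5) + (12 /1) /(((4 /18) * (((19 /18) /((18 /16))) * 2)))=1074878119 /1140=942875.54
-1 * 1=-1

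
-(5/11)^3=-125/1331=-0.09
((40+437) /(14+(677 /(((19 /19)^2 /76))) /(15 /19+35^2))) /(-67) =-5554665 /43672208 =-0.13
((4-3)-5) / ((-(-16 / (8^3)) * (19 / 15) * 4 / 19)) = -480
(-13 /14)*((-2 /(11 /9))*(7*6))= 702 /11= 63.82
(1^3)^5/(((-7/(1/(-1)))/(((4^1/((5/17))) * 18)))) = 1224/35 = 34.97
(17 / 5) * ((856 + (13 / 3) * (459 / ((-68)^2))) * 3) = 698847 / 80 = 8735.59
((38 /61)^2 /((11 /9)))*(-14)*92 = -16738848 /40931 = -408.95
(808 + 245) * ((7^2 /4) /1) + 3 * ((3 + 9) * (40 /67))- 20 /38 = 65789741 /5092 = 12920.22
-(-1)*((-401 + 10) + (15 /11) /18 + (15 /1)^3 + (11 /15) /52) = 8534497 /2860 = 2984.09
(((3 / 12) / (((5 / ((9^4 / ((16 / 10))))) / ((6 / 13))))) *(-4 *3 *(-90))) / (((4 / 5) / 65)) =66430125 / 8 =8303765.62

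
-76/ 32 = -19/ 8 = -2.38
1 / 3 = 0.33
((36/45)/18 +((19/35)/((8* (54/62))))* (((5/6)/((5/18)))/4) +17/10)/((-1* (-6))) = 18173/60480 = 0.30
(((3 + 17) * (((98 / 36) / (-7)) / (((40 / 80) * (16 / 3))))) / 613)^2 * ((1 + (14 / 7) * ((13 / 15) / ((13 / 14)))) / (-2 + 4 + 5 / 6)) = 10535 / 459941256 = 0.00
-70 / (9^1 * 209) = -70 / 1881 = -0.04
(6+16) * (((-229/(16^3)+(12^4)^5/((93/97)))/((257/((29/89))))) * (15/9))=809834055313423173669480511975/4356483072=185891702533722865724.81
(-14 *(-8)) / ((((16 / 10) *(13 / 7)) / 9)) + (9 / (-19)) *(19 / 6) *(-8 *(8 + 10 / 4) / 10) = 22869 / 65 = 351.83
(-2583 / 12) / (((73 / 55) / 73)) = -11838.75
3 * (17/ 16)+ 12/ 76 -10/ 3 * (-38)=118571/ 912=130.01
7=7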